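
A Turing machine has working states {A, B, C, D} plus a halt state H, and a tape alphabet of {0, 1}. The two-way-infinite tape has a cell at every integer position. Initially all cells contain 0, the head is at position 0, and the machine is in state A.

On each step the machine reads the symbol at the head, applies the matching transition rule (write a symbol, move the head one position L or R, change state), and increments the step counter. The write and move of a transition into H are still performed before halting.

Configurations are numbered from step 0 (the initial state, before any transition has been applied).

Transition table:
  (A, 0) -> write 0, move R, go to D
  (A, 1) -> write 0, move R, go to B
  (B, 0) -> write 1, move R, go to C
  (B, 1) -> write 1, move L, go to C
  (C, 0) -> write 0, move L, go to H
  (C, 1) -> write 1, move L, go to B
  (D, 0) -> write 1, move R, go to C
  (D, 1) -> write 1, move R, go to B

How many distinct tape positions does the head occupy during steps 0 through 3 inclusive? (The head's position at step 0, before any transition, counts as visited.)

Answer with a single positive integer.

Answer: 3

Derivation:
Step 1: in state A at pos 0, read 0 -> (A,0)->write 0,move R,goto D. Now: state=D, head=1, tape[-1..2]=0000 (head:   ^)
Step 2: in state D at pos 1, read 0 -> (D,0)->write 1,move R,goto C. Now: state=C, head=2, tape[-1..3]=00100 (head:    ^)
Step 3: in state C at pos 2, read 0 -> (C,0)->write 0,move L,goto H. Now: state=H, head=1, tape[-1..3]=00100 (head:   ^)
Head positions at steps 0..3: starting at 0, distinct positions visited = {0, 1, 2} -> 3 position(s)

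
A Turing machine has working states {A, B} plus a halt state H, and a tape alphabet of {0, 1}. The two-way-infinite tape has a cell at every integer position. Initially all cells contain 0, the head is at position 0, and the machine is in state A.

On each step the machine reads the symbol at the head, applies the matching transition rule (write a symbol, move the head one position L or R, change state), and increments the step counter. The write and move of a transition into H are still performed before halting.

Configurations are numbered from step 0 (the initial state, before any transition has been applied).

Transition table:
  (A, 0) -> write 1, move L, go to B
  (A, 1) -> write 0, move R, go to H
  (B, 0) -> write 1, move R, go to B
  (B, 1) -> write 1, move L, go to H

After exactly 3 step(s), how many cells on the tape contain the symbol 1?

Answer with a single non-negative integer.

Step 1: in state A at pos 0, read 0 -> (A,0)->write 1,move L,goto B. Now: state=B, head=-1, tape[-2..1]=0010 (head:  ^)
Step 2: in state B at pos -1, read 0 -> (B,0)->write 1,move R,goto B. Now: state=B, head=0, tape[-2..1]=0110 (head:   ^)
Step 3: in state B at pos 0, read 1 -> (B,1)->write 1,move L,goto H. Now: state=H, head=-1, tape[-2..1]=0110 (head:  ^)
Cells containing 1 after step 3: {-1, 0} -> 2 cell(s)

Answer: 2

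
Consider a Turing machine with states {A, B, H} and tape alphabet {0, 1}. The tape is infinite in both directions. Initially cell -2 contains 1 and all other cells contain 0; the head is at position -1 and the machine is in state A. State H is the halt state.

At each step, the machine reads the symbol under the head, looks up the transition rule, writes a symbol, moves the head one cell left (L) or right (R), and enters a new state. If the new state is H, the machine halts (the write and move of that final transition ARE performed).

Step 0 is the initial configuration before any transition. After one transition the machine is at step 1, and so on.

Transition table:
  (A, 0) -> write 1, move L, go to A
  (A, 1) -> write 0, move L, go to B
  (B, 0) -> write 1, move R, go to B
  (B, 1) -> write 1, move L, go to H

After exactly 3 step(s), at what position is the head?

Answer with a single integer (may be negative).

Answer: -2

Derivation:
Step 1: in state A at pos -1, read 0 -> (A,0)->write 1,move L,goto A. Now: state=A, head=-2, tape[-3..0]=0110 (head:  ^)
Step 2: in state A at pos -2, read 1 -> (A,1)->write 0,move L,goto B. Now: state=B, head=-3, tape[-4..0]=00010 (head:  ^)
Step 3: in state B at pos -3, read 0 -> (B,0)->write 1,move R,goto B. Now: state=B, head=-2, tape[-4..0]=01010 (head:   ^)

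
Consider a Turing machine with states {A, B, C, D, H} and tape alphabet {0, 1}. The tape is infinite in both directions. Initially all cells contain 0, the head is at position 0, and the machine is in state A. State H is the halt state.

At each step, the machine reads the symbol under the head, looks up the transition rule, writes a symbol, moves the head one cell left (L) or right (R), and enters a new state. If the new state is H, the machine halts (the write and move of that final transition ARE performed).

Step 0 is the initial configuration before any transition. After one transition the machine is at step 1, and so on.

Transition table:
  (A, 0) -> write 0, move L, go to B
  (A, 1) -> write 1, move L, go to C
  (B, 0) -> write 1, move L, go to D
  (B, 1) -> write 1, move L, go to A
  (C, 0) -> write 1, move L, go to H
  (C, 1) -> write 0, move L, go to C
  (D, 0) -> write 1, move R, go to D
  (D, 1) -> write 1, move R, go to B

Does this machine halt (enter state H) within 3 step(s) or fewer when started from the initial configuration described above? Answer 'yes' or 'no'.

Answer: no

Derivation:
Step 1: in state A at pos 0, read 0 -> (A,0)->write 0,move L,goto B. Now: state=B, head=-1, tape[-2..1]=0000 (head:  ^)
Step 2: in state B at pos -1, read 0 -> (B,0)->write 1,move L,goto D. Now: state=D, head=-2, tape[-3..1]=00100 (head:  ^)
Step 3: in state D at pos -2, read 0 -> (D,0)->write 1,move R,goto D. Now: state=D, head=-1, tape[-3..1]=01100 (head:   ^)
After 3 step(s): state = D (not H) -> not halted within 3 -> no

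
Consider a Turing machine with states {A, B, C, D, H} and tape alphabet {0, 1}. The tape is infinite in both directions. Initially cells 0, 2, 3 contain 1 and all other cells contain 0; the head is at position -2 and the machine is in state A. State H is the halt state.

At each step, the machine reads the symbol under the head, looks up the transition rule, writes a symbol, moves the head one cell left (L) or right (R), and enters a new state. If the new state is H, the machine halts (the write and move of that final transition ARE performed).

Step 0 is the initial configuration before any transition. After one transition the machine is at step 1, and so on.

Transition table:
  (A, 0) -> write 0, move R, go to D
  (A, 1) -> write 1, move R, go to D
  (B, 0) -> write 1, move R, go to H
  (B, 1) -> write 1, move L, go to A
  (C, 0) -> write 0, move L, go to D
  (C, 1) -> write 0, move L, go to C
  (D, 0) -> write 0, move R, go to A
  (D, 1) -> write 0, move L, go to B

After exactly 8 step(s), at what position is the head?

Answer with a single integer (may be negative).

Step 1: in state A at pos -2, read 0 -> (A,0)->write 0,move R,goto D. Now: state=D, head=-1, tape[-3..4]=00010110 (head:   ^)
Step 2: in state D at pos -1, read 0 -> (D,0)->write 0,move R,goto A. Now: state=A, head=0, tape[-3..4]=00010110 (head:    ^)
Step 3: in state A at pos 0, read 1 -> (A,1)->write 1,move R,goto D. Now: state=D, head=1, tape[-3..4]=00010110 (head:     ^)
Step 4: in state D at pos 1, read 0 -> (D,0)->write 0,move R,goto A. Now: state=A, head=2, tape[-3..4]=00010110 (head:      ^)
Step 5: in state A at pos 2, read 1 -> (A,1)->write 1,move R,goto D. Now: state=D, head=3, tape[-3..4]=00010110 (head:       ^)
Step 6: in state D at pos 3, read 1 -> (D,1)->write 0,move L,goto B. Now: state=B, head=2, tape[-3..4]=00010100 (head:      ^)
Step 7: in state B at pos 2, read 1 -> (B,1)->write 1,move L,goto A. Now: state=A, head=1, tape[-3..4]=00010100 (head:     ^)
Step 8: in state A at pos 1, read 0 -> (A,0)->write 0,move R,goto D. Now: state=D, head=2, tape[-3..4]=00010100 (head:      ^)

Answer: 2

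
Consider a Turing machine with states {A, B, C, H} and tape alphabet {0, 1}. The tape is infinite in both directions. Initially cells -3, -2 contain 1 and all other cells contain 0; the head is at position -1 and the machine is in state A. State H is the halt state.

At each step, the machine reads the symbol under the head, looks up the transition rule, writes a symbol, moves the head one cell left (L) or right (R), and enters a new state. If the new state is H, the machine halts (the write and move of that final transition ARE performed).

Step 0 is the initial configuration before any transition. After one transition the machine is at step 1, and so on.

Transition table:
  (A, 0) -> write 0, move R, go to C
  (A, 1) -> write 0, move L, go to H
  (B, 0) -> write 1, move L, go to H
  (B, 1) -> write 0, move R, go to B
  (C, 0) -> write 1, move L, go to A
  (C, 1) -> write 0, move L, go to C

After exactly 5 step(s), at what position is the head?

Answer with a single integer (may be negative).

Step 1: in state A at pos -1, read 0 -> (A,0)->write 0,move R,goto C. Now: state=C, head=0, tape[-4..1]=011000 (head:     ^)
Step 2: in state C at pos 0, read 0 -> (C,0)->write 1,move L,goto A. Now: state=A, head=-1, tape[-4..1]=011010 (head:    ^)
Step 3: in state A at pos -1, read 0 -> (A,0)->write 0,move R,goto C. Now: state=C, head=0, tape[-4..1]=011010 (head:     ^)
Step 4: in state C at pos 0, read 1 -> (C,1)->write 0,move L,goto C. Now: state=C, head=-1, tape[-4..1]=011000 (head:    ^)
Step 5: in state C at pos -1, read 0 -> (C,0)->write 1,move L,goto A. Now: state=A, head=-2, tape[-4..1]=011100 (head:   ^)

Answer: -2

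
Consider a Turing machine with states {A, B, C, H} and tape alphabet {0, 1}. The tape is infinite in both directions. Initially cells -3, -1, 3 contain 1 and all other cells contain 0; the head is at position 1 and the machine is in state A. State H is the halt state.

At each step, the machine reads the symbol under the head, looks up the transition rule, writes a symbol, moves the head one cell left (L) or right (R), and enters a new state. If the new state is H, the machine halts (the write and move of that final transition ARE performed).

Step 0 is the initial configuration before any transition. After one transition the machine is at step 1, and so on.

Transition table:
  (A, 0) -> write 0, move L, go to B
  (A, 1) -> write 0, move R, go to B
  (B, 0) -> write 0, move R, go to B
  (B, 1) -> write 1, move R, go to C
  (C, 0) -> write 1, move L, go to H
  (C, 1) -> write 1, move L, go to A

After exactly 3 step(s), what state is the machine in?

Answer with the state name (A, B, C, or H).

Answer: B

Derivation:
Step 1: in state A at pos 1, read 0 -> (A,0)->write 0,move L,goto B. Now: state=B, head=0, tape[-4..4]=010100010 (head:     ^)
Step 2: in state B at pos 0, read 0 -> (B,0)->write 0,move R,goto B. Now: state=B, head=1, tape[-4..4]=010100010 (head:      ^)
Step 3: in state B at pos 1, read 0 -> (B,0)->write 0,move R,goto B. Now: state=B, head=2, tape[-4..4]=010100010 (head:       ^)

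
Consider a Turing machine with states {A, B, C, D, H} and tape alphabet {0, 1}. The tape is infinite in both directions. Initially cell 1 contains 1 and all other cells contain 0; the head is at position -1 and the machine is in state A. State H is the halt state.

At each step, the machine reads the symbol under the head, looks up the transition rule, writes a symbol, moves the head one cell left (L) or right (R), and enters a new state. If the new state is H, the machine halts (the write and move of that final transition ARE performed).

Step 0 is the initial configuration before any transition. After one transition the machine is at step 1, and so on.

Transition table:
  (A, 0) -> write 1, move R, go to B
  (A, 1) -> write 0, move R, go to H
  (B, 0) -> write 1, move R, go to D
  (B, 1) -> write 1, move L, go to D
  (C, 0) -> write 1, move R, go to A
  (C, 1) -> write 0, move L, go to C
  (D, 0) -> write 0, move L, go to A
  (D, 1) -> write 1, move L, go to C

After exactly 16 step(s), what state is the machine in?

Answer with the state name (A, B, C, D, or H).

Answer: A

Derivation:
Step 1: in state A at pos -1, read 0 -> (A,0)->write 1,move R,goto B. Now: state=B, head=0, tape[-2..2]=01010 (head:   ^)
Step 2: in state B at pos 0, read 0 -> (B,0)->write 1,move R,goto D. Now: state=D, head=1, tape[-2..2]=01110 (head:    ^)
Step 3: in state D at pos 1, read 1 -> (D,1)->write 1,move L,goto C. Now: state=C, head=0, tape[-2..2]=01110 (head:   ^)
Step 4: in state C at pos 0, read 1 -> (C,1)->write 0,move L,goto C. Now: state=C, head=-1, tape[-2..2]=01010 (head:  ^)
Step 5: in state C at pos -1, read 1 -> (C,1)->write 0,move L,goto C. Now: state=C, head=-2, tape[-3..2]=000010 (head:  ^)
Step 6: in state C at pos -2, read 0 -> (C,0)->write 1,move R,goto A. Now: state=A, head=-1, tape[-3..2]=010010 (head:   ^)
Step 7: in state A at pos -1, read 0 -> (A,0)->write 1,move R,goto B. Now: state=B, head=0, tape[-3..2]=011010 (head:    ^)
Step 8: in state B at pos 0, read 0 -> (B,0)->write 1,move R,goto D. Now: state=D, head=1, tape[-3..2]=011110 (head:     ^)
Step 9: in state D at pos 1, read 1 -> (D,1)->write 1,move L,goto C. Now: state=C, head=0, tape[-3..2]=011110 (head:    ^)
Step 10: in state C at pos 0, read 1 -> (C,1)->write 0,move L,goto C. Now: state=C, head=-1, tape[-3..2]=011010 (head:   ^)
Step 11: in state C at pos -1, read 1 -> (C,1)->write 0,move L,goto C. Now: state=C, head=-2, tape[-3..2]=010010 (head:  ^)
Step 12: in state C at pos -2, read 1 -> (C,1)->write 0,move L,goto C. Now: state=C, head=-3, tape[-4..2]=0000010 (head:  ^)
Step 13: in state C at pos -3, read 0 -> (C,0)->write 1,move R,goto A. Now: state=A, head=-2, tape[-4..2]=0100010 (head:   ^)
Step 14: in state A at pos -2, read 0 -> (A,0)->write 1,move R,goto B. Now: state=B, head=-1, tape[-4..2]=0110010 (head:    ^)
Step 15: in state B at pos -1, read 0 -> (B,0)->write 1,move R,goto D. Now: state=D, head=0, tape[-4..2]=0111010 (head:     ^)
Step 16: in state D at pos 0, read 0 -> (D,0)->write 0,move L,goto A. Now: state=A, head=-1, tape[-4..2]=0111010 (head:    ^)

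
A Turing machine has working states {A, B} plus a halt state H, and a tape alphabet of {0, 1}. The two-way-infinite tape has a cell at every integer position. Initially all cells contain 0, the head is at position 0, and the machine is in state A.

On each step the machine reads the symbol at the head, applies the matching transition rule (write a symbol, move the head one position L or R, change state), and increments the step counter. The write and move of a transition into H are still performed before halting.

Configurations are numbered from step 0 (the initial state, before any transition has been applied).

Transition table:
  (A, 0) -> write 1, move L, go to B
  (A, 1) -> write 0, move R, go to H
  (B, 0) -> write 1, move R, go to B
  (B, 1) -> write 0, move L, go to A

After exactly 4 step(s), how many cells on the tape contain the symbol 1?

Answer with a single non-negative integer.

Step 1: in state A at pos 0, read 0 -> (A,0)->write 1,move L,goto B. Now: state=B, head=-1, tape[-2..1]=0010 (head:  ^)
Step 2: in state B at pos -1, read 0 -> (B,0)->write 1,move R,goto B. Now: state=B, head=0, tape[-2..1]=0110 (head:   ^)
Step 3: in state B at pos 0, read 1 -> (B,1)->write 0,move L,goto A. Now: state=A, head=-1, tape[-2..1]=0100 (head:  ^)
Step 4: in state A at pos -1, read 1 -> (A,1)->write 0,move R,goto H. Now: state=H, head=0, tape[-2..1]=0000 (head:   ^)
No cell contains 1 after step 4 -> 0 cell(s)

Answer: 0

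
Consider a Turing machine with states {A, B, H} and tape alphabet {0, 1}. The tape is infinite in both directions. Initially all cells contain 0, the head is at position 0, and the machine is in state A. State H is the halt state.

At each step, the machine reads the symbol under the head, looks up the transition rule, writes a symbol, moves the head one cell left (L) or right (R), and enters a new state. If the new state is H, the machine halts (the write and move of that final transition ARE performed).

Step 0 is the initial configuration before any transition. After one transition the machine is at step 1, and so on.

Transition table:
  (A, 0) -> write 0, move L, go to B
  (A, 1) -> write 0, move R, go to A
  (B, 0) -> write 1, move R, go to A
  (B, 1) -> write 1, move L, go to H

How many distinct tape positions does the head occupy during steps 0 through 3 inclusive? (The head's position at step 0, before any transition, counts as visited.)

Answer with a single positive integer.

Step 1: in state A at pos 0, read 0 -> (A,0)->write 0,move L,goto B. Now: state=B, head=-1, tape[-2..1]=0000 (head:  ^)
Step 2: in state B at pos -1, read 0 -> (B,0)->write 1,move R,goto A. Now: state=A, head=0, tape[-2..1]=0100 (head:   ^)
Step 3: in state A at pos 0, read 0 -> (A,0)->write 0,move L,goto B. Now: state=B, head=-1, tape[-2..1]=0100 (head:  ^)
Head positions at steps 0..3: starting at 0, distinct positions visited = {-1, 0} -> 2 position(s)

Answer: 2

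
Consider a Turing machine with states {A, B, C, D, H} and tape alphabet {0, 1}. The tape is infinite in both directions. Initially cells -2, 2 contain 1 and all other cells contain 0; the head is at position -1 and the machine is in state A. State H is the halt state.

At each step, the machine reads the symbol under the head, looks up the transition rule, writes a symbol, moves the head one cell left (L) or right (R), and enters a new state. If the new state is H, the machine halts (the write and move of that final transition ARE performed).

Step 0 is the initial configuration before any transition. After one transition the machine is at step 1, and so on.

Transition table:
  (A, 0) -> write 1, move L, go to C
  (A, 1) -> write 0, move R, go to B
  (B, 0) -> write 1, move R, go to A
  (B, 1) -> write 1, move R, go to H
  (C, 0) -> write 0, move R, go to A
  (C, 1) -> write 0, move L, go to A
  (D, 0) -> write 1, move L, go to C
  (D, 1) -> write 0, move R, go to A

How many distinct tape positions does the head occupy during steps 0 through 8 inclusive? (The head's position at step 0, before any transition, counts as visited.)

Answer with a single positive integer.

Answer: 6

Derivation:
Step 1: in state A at pos -1, read 0 -> (A,0)->write 1,move L,goto C. Now: state=C, head=-2, tape[-3..3]=0110010 (head:  ^)
Step 2: in state C at pos -2, read 1 -> (C,1)->write 0,move L,goto A. Now: state=A, head=-3, tape[-4..3]=00010010 (head:  ^)
Step 3: in state A at pos -3, read 0 -> (A,0)->write 1,move L,goto C. Now: state=C, head=-4, tape[-5..3]=001010010 (head:  ^)
Step 4: in state C at pos -4, read 0 -> (C,0)->write 0,move R,goto A. Now: state=A, head=-3, tape[-5..3]=001010010 (head:   ^)
Step 5: in state A at pos -3, read 1 -> (A,1)->write 0,move R,goto B. Now: state=B, head=-2, tape[-5..3]=000010010 (head:    ^)
Step 6: in state B at pos -2, read 0 -> (B,0)->write 1,move R,goto A. Now: state=A, head=-1, tape[-5..3]=000110010 (head:     ^)
Step 7: in state A at pos -1, read 1 -> (A,1)->write 0,move R,goto B. Now: state=B, head=0, tape[-5..3]=000100010 (head:      ^)
Step 8: in state B at pos 0, read 0 -> (B,0)->write 1,move R,goto A. Now: state=A, head=1, tape[-5..3]=000101010 (head:       ^)
Head positions at steps 0..8: starting at -1, distinct positions visited = {-4, -3, -2, -1, 0, 1} -> 6 position(s)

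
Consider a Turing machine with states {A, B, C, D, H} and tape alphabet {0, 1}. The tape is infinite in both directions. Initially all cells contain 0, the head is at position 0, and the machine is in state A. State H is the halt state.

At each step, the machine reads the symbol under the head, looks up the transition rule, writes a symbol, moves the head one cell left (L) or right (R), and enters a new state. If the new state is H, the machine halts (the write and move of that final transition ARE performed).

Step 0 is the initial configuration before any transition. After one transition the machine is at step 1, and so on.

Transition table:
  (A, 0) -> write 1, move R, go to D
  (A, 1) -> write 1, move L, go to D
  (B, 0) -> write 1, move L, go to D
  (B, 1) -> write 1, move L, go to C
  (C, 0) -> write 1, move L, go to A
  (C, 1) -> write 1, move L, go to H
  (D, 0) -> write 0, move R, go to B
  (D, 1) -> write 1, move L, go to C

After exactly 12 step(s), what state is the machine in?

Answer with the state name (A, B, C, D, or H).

Step 1: in state A at pos 0, read 0 -> (A,0)->write 1,move R,goto D. Now: state=D, head=1, tape[-1..2]=0100 (head:   ^)
Step 2: in state D at pos 1, read 0 -> (D,0)->write 0,move R,goto B. Now: state=B, head=2, tape[-1..3]=01000 (head:    ^)
Step 3: in state B at pos 2, read 0 -> (B,0)->write 1,move L,goto D. Now: state=D, head=1, tape[-1..3]=01010 (head:   ^)
Step 4: in state D at pos 1, read 0 -> (D,0)->write 0,move R,goto B. Now: state=B, head=2, tape[-1..3]=01010 (head:    ^)
Step 5: in state B at pos 2, read 1 -> (B,1)->write 1,move L,goto C. Now: state=C, head=1, tape[-1..3]=01010 (head:   ^)
Step 6: in state C at pos 1, read 0 -> (C,0)->write 1,move L,goto A. Now: state=A, head=0, tape[-1..3]=01110 (head:  ^)
Step 7: in state A at pos 0, read 1 -> (A,1)->write 1,move L,goto D. Now: state=D, head=-1, tape[-2..3]=001110 (head:  ^)
Step 8: in state D at pos -1, read 0 -> (D,0)->write 0,move R,goto B. Now: state=B, head=0, tape[-2..3]=001110 (head:   ^)
Step 9: in state B at pos 0, read 1 -> (B,1)->write 1,move L,goto C. Now: state=C, head=-1, tape[-2..3]=001110 (head:  ^)
Step 10: in state C at pos -1, read 0 -> (C,0)->write 1,move L,goto A. Now: state=A, head=-2, tape[-3..3]=0011110 (head:  ^)
Step 11: in state A at pos -2, read 0 -> (A,0)->write 1,move R,goto D. Now: state=D, head=-1, tape[-3..3]=0111110 (head:   ^)
Step 12: in state D at pos -1, read 1 -> (D,1)->write 1,move L,goto C. Now: state=C, head=-2, tape[-3..3]=0111110 (head:  ^)

Answer: C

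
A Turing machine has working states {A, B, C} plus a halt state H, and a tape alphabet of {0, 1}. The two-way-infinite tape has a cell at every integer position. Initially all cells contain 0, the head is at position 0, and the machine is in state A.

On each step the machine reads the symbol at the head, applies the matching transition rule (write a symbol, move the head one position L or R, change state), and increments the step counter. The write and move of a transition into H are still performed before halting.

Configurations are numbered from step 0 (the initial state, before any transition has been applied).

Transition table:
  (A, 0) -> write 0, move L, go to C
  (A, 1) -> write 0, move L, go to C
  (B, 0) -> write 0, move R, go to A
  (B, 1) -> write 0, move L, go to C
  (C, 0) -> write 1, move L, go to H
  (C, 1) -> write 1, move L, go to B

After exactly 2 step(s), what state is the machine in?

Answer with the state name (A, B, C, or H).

Step 1: in state A at pos 0, read 0 -> (A,0)->write 0,move L,goto C. Now: state=C, head=-1, tape[-2..1]=0000 (head:  ^)
Step 2: in state C at pos -1, read 0 -> (C,0)->write 1,move L,goto H. Now: state=H, head=-2, tape[-3..1]=00100 (head:  ^)

Answer: H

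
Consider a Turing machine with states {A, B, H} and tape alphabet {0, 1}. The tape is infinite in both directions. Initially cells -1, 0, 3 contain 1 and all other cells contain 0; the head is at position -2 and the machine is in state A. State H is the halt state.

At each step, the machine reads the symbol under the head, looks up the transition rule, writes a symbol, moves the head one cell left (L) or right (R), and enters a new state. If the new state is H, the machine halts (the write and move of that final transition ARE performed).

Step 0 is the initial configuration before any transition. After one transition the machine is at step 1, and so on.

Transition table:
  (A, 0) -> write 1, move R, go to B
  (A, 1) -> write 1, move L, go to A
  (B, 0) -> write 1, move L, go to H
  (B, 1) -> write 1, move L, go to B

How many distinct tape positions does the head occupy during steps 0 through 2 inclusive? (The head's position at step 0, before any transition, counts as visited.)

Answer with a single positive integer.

Step 1: in state A at pos -2, read 0 -> (A,0)->write 1,move R,goto B. Now: state=B, head=-1, tape[-3..4]=01110010 (head:   ^)
Step 2: in state B at pos -1, read 1 -> (B,1)->write 1,move L,goto B. Now: state=B, head=-2, tape[-3..4]=01110010 (head:  ^)
Head positions at steps 0..2: starting at -2, distinct positions visited = {-2, -1} -> 2 position(s)

Answer: 2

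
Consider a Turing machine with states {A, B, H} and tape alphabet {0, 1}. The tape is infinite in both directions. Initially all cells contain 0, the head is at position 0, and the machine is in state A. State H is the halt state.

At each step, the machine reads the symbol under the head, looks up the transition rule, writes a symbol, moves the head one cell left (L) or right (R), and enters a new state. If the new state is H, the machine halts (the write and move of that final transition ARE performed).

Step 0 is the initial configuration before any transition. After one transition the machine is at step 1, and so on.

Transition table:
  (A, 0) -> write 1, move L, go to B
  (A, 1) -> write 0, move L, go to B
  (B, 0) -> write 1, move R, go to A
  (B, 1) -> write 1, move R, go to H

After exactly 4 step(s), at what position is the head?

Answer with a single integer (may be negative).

Answer: 0

Derivation:
Step 1: in state A at pos 0, read 0 -> (A,0)->write 1,move L,goto B. Now: state=B, head=-1, tape[-2..1]=0010 (head:  ^)
Step 2: in state B at pos -1, read 0 -> (B,0)->write 1,move R,goto A. Now: state=A, head=0, tape[-2..1]=0110 (head:   ^)
Step 3: in state A at pos 0, read 1 -> (A,1)->write 0,move L,goto B. Now: state=B, head=-1, tape[-2..1]=0100 (head:  ^)
Step 4: in state B at pos -1, read 1 -> (B,1)->write 1,move R,goto H. Now: state=H, head=0, tape[-2..1]=0100 (head:   ^)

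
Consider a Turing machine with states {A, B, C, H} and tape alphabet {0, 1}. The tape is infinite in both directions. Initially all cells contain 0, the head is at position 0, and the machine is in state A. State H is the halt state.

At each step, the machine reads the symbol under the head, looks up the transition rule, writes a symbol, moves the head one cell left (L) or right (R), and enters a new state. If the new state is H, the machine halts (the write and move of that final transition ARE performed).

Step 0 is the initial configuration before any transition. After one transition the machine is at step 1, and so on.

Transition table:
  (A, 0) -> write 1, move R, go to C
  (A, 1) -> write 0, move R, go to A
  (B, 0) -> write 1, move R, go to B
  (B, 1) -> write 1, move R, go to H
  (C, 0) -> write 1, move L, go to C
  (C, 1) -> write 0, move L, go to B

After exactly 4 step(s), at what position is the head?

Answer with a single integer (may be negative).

Answer: 0

Derivation:
Step 1: in state A at pos 0, read 0 -> (A,0)->write 1,move R,goto C. Now: state=C, head=1, tape[-1..2]=0100 (head:   ^)
Step 2: in state C at pos 1, read 0 -> (C,0)->write 1,move L,goto C. Now: state=C, head=0, tape[-1..2]=0110 (head:  ^)
Step 3: in state C at pos 0, read 1 -> (C,1)->write 0,move L,goto B. Now: state=B, head=-1, tape[-2..2]=00010 (head:  ^)
Step 4: in state B at pos -1, read 0 -> (B,0)->write 1,move R,goto B. Now: state=B, head=0, tape[-2..2]=01010 (head:   ^)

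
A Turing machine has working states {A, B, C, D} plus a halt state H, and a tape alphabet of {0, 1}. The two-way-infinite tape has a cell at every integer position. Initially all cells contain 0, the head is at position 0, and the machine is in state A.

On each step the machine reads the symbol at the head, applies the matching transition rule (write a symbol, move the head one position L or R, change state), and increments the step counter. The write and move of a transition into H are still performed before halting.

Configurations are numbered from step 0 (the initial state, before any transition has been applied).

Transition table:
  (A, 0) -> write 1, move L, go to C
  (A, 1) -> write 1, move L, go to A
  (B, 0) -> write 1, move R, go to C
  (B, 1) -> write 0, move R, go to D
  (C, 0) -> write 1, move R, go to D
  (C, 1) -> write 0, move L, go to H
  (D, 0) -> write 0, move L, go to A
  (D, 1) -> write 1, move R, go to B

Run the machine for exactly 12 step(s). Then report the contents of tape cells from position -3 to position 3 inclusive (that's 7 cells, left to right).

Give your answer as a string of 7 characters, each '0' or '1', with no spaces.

Answer: 1111110

Derivation:
Step 1: in state A at pos 0, read 0 -> (A,0)->write 1,move L,goto C. Now: state=C, head=-1, tape[-2..1]=0010 (head:  ^)
Step 2: in state C at pos -1, read 0 -> (C,0)->write 1,move R,goto D. Now: state=D, head=0, tape[-2..1]=0110 (head:   ^)
Step 3: in state D at pos 0, read 1 -> (D,1)->write 1,move R,goto B. Now: state=B, head=1, tape[-2..2]=01100 (head:    ^)
Step 4: in state B at pos 1, read 0 -> (B,0)->write 1,move R,goto C. Now: state=C, head=2, tape[-2..3]=011100 (head:     ^)
Step 5: in state C at pos 2, read 0 -> (C,0)->write 1,move R,goto D. Now: state=D, head=3, tape[-2..4]=0111100 (head:      ^)
Step 6: in state D at pos 3, read 0 -> (D,0)->write 0,move L,goto A. Now: state=A, head=2, tape[-2..4]=0111100 (head:     ^)
Step 7: in state A at pos 2, read 1 -> (A,1)->write 1,move L,goto A. Now: state=A, head=1, tape[-2..4]=0111100 (head:    ^)
Step 8: in state A at pos 1, read 1 -> (A,1)->write 1,move L,goto A. Now: state=A, head=0, tape[-2..4]=0111100 (head:   ^)
Step 9: in state A at pos 0, read 1 -> (A,1)->write 1,move L,goto A. Now: state=A, head=-1, tape[-2..4]=0111100 (head:  ^)
Step 10: in state A at pos -1, read 1 -> (A,1)->write 1,move L,goto A. Now: state=A, head=-2, tape[-3..4]=00111100 (head:  ^)
Step 11: in state A at pos -2, read 0 -> (A,0)->write 1,move L,goto C. Now: state=C, head=-3, tape[-4..4]=001111100 (head:  ^)
Step 12: in state C at pos -3, read 0 -> (C,0)->write 1,move R,goto D. Now: state=D, head=-2, tape[-4..4]=011111100 (head:   ^)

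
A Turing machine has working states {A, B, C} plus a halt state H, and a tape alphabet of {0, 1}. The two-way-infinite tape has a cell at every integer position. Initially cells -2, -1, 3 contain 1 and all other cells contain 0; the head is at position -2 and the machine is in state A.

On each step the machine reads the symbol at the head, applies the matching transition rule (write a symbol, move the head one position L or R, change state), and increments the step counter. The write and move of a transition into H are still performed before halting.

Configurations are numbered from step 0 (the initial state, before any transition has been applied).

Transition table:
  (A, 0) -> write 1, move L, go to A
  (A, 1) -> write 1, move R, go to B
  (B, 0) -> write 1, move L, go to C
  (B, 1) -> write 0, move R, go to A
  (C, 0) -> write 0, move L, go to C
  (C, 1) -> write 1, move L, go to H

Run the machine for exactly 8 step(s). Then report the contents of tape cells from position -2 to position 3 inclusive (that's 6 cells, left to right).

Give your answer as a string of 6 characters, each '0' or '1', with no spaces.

Answer: 101101

Derivation:
Step 1: in state A at pos -2, read 1 -> (A,1)->write 1,move R,goto B. Now: state=B, head=-1, tape[-3..4]=01100010 (head:   ^)
Step 2: in state B at pos -1, read 1 -> (B,1)->write 0,move R,goto A. Now: state=A, head=0, tape[-3..4]=01000010 (head:    ^)
Step 3: in state A at pos 0, read 0 -> (A,0)->write 1,move L,goto A. Now: state=A, head=-1, tape[-3..4]=01010010 (head:   ^)
Step 4: in state A at pos -1, read 0 -> (A,0)->write 1,move L,goto A. Now: state=A, head=-2, tape[-3..4]=01110010 (head:  ^)
Step 5: in state A at pos -2, read 1 -> (A,1)->write 1,move R,goto B. Now: state=B, head=-1, tape[-3..4]=01110010 (head:   ^)
Step 6: in state B at pos -1, read 1 -> (B,1)->write 0,move R,goto A. Now: state=A, head=0, tape[-3..4]=01010010 (head:    ^)
Step 7: in state A at pos 0, read 1 -> (A,1)->write 1,move R,goto B. Now: state=B, head=1, tape[-3..4]=01010010 (head:     ^)
Step 8: in state B at pos 1, read 0 -> (B,0)->write 1,move L,goto C. Now: state=C, head=0, tape[-3..4]=01011010 (head:    ^)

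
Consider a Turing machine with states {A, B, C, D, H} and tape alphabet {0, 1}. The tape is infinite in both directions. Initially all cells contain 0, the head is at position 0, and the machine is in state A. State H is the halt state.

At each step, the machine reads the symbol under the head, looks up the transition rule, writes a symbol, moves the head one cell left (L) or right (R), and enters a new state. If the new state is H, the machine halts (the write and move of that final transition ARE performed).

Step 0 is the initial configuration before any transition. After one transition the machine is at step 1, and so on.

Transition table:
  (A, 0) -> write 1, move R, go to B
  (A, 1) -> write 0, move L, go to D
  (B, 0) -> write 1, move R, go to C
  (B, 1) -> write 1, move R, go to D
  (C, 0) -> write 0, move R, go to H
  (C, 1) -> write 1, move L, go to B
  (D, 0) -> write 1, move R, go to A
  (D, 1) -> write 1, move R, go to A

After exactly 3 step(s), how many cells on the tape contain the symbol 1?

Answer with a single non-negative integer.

Step 1: in state A at pos 0, read 0 -> (A,0)->write 1,move R,goto B. Now: state=B, head=1, tape[-1..2]=0100 (head:   ^)
Step 2: in state B at pos 1, read 0 -> (B,0)->write 1,move R,goto C. Now: state=C, head=2, tape[-1..3]=01100 (head:    ^)
Step 3: in state C at pos 2, read 0 -> (C,0)->write 0,move R,goto H. Now: state=H, head=3, tape[-1..4]=011000 (head:     ^)
Cells containing 1 after step 3: {0, 1} -> 2 cell(s)

Answer: 2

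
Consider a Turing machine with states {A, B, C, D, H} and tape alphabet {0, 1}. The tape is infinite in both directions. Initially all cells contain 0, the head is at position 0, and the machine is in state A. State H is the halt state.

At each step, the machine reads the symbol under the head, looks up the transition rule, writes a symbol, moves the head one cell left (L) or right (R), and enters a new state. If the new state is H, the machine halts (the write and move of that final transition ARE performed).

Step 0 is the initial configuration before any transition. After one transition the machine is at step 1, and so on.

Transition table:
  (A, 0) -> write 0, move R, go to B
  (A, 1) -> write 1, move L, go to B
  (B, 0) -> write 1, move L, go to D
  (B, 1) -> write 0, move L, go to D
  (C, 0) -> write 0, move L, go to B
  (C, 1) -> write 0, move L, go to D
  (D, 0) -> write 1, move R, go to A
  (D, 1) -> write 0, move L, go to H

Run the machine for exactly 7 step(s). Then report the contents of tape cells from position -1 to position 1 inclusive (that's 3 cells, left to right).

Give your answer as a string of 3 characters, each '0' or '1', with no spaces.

Answer: 101

Derivation:
Step 1: in state A at pos 0, read 0 -> (A,0)->write 0,move R,goto B. Now: state=B, head=1, tape[-1..2]=0000 (head:   ^)
Step 2: in state B at pos 1, read 0 -> (B,0)->write 1,move L,goto D. Now: state=D, head=0, tape[-1..2]=0010 (head:  ^)
Step 3: in state D at pos 0, read 0 -> (D,0)->write 1,move R,goto A. Now: state=A, head=1, tape[-1..2]=0110 (head:   ^)
Step 4: in state A at pos 1, read 1 -> (A,1)->write 1,move L,goto B. Now: state=B, head=0, tape[-1..2]=0110 (head:  ^)
Step 5: in state B at pos 0, read 1 -> (B,1)->write 0,move L,goto D. Now: state=D, head=-1, tape[-2..2]=00010 (head:  ^)
Step 6: in state D at pos -1, read 0 -> (D,0)->write 1,move R,goto A. Now: state=A, head=0, tape[-2..2]=01010 (head:   ^)
Step 7: in state A at pos 0, read 0 -> (A,0)->write 0,move R,goto B. Now: state=B, head=1, tape[-2..2]=01010 (head:    ^)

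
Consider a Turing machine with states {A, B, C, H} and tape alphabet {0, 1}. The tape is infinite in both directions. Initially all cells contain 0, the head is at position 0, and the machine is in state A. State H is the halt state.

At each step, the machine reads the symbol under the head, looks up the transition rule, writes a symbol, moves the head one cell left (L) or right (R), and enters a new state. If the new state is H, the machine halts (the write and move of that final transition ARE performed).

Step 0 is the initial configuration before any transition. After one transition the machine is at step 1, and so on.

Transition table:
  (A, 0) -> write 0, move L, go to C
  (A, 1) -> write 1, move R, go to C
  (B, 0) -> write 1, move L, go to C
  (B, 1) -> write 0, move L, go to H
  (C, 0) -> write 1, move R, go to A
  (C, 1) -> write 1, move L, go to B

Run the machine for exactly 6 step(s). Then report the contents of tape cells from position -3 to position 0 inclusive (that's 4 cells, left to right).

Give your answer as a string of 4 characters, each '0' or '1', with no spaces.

Answer: 1110

Derivation:
Step 1: in state A at pos 0, read 0 -> (A,0)->write 0,move L,goto C. Now: state=C, head=-1, tape[-2..1]=0000 (head:  ^)
Step 2: in state C at pos -1, read 0 -> (C,0)->write 1,move R,goto A. Now: state=A, head=0, tape[-2..1]=0100 (head:   ^)
Step 3: in state A at pos 0, read 0 -> (A,0)->write 0,move L,goto C. Now: state=C, head=-1, tape[-2..1]=0100 (head:  ^)
Step 4: in state C at pos -1, read 1 -> (C,1)->write 1,move L,goto B. Now: state=B, head=-2, tape[-3..1]=00100 (head:  ^)
Step 5: in state B at pos -2, read 0 -> (B,0)->write 1,move L,goto C. Now: state=C, head=-3, tape[-4..1]=001100 (head:  ^)
Step 6: in state C at pos -3, read 0 -> (C,0)->write 1,move R,goto A. Now: state=A, head=-2, tape[-4..1]=011100 (head:   ^)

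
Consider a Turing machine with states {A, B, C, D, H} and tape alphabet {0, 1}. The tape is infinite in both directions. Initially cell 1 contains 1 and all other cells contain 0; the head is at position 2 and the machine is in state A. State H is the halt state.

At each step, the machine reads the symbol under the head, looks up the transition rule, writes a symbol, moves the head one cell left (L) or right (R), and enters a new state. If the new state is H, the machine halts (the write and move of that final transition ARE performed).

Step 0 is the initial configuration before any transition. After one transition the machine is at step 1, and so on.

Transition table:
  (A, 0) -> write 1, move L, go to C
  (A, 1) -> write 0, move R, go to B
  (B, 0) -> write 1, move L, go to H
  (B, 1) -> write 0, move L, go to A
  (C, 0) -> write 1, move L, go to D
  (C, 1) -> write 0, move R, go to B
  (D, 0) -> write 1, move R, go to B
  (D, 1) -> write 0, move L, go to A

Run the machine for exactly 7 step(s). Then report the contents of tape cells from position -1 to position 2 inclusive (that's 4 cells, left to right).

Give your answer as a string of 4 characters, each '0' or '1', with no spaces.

Step 1: in state A at pos 2, read 0 -> (A,0)->write 1,move L,goto C. Now: state=C, head=1, tape[0..3]=0110 (head:  ^)
Step 2: in state C at pos 1, read 1 -> (C,1)->write 0,move R,goto B. Now: state=B, head=2, tape[0..3]=0010 (head:   ^)
Step 3: in state B at pos 2, read 1 -> (B,1)->write 0,move L,goto A. Now: state=A, head=1, tape[0..3]=0000 (head:  ^)
Step 4: in state A at pos 1, read 0 -> (A,0)->write 1,move L,goto C. Now: state=C, head=0, tape[-1..3]=00100 (head:  ^)
Step 5: in state C at pos 0, read 0 -> (C,0)->write 1,move L,goto D. Now: state=D, head=-1, tape[-2..3]=001100 (head:  ^)
Step 6: in state D at pos -1, read 0 -> (D,0)->write 1,move R,goto B. Now: state=B, head=0, tape[-2..3]=011100 (head:   ^)
Step 7: in state B at pos 0, read 1 -> (B,1)->write 0,move L,goto A. Now: state=A, head=-1, tape[-2..3]=010100 (head:  ^)

Answer: 1010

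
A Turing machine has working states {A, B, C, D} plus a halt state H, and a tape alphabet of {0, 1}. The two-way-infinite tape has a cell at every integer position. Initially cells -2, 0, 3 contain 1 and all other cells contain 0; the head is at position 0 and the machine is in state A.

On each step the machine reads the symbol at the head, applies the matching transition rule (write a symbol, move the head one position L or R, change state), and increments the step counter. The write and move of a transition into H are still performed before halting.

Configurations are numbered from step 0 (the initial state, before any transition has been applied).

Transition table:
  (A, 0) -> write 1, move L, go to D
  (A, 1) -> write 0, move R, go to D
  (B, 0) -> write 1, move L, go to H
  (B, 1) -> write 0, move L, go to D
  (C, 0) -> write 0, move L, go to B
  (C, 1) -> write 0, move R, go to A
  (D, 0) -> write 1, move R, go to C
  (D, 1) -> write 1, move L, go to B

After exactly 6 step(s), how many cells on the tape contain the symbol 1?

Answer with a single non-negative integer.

Answer: 3

Derivation:
Step 1: in state A at pos 0, read 1 -> (A,1)->write 0,move R,goto D. Now: state=D, head=1, tape[-3..4]=01000010 (head:     ^)
Step 2: in state D at pos 1, read 0 -> (D,0)->write 1,move R,goto C. Now: state=C, head=2, tape[-3..4]=01001010 (head:      ^)
Step 3: in state C at pos 2, read 0 -> (C,0)->write 0,move L,goto B. Now: state=B, head=1, tape[-3..4]=01001010 (head:     ^)
Step 4: in state B at pos 1, read 1 -> (B,1)->write 0,move L,goto D. Now: state=D, head=0, tape[-3..4]=01000010 (head:    ^)
Step 5: in state D at pos 0, read 0 -> (D,0)->write 1,move R,goto C. Now: state=C, head=1, tape[-3..4]=01010010 (head:     ^)
Step 6: in state C at pos 1, read 0 -> (C,0)->write 0,move L,goto B. Now: state=B, head=0, tape[-3..4]=01010010 (head:    ^)
Cells containing 1 after step 6: {-2, 0, 3} -> 3 cell(s)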